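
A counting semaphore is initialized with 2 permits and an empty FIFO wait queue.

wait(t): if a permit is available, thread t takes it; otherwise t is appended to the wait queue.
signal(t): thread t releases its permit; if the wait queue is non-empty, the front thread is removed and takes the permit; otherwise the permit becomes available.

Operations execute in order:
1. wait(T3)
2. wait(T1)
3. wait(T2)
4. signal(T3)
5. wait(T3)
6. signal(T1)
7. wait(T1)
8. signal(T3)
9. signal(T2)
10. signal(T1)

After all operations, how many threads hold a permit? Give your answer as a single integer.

Step 1: wait(T3) -> count=1 queue=[] holders={T3}
Step 2: wait(T1) -> count=0 queue=[] holders={T1,T3}
Step 3: wait(T2) -> count=0 queue=[T2] holders={T1,T3}
Step 4: signal(T3) -> count=0 queue=[] holders={T1,T2}
Step 5: wait(T3) -> count=0 queue=[T3] holders={T1,T2}
Step 6: signal(T1) -> count=0 queue=[] holders={T2,T3}
Step 7: wait(T1) -> count=0 queue=[T1] holders={T2,T3}
Step 8: signal(T3) -> count=0 queue=[] holders={T1,T2}
Step 9: signal(T2) -> count=1 queue=[] holders={T1}
Step 10: signal(T1) -> count=2 queue=[] holders={none}
Final holders: {none} -> 0 thread(s)

Answer: 0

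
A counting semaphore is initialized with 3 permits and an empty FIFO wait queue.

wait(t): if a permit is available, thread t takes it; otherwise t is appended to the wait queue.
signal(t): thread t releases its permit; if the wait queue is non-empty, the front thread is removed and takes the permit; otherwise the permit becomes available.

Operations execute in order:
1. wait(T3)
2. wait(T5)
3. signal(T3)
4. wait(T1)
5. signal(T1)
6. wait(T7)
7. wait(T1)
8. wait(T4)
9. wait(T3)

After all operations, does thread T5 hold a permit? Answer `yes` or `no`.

Step 1: wait(T3) -> count=2 queue=[] holders={T3}
Step 2: wait(T5) -> count=1 queue=[] holders={T3,T5}
Step 3: signal(T3) -> count=2 queue=[] holders={T5}
Step 4: wait(T1) -> count=1 queue=[] holders={T1,T5}
Step 5: signal(T1) -> count=2 queue=[] holders={T5}
Step 6: wait(T7) -> count=1 queue=[] holders={T5,T7}
Step 7: wait(T1) -> count=0 queue=[] holders={T1,T5,T7}
Step 8: wait(T4) -> count=0 queue=[T4] holders={T1,T5,T7}
Step 9: wait(T3) -> count=0 queue=[T4,T3] holders={T1,T5,T7}
Final holders: {T1,T5,T7} -> T5 in holders

Answer: yes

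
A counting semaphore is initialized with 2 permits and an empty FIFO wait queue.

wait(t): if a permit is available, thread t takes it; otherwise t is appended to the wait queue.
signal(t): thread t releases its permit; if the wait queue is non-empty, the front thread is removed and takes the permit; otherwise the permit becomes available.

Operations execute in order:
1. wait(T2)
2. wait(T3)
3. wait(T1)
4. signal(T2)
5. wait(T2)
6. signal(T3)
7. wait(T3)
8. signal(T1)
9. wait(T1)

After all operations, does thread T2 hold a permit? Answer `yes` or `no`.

Answer: yes

Derivation:
Step 1: wait(T2) -> count=1 queue=[] holders={T2}
Step 2: wait(T3) -> count=0 queue=[] holders={T2,T3}
Step 3: wait(T1) -> count=0 queue=[T1] holders={T2,T3}
Step 4: signal(T2) -> count=0 queue=[] holders={T1,T3}
Step 5: wait(T2) -> count=0 queue=[T2] holders={T1,T3}
Step 6: signal(T3) -> count=0 queue=[] holders={T1,T2}
Step 7: wait(T3) -> count=0 queue=[T3] holders={T1,T2}
Step 8: signal(T1) -> count=0 queue=[] holders={T2,T3}
Step 9: wait(T1) -> count=0 queue=[T1] holders={T2,T3}
Final holders: {T2,T3} -> T2 in holders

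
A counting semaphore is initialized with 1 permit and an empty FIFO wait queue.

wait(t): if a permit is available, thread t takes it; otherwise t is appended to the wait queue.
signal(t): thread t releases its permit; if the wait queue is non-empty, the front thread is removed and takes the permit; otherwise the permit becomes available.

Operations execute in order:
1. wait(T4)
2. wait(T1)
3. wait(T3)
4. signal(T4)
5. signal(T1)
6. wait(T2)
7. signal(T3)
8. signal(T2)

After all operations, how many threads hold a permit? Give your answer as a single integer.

Answer: 0

Derivation:
Step 1: wait(T4) -> count=0 queue=[] holders={T4}
Step 2: wait(T1) -> count=0 queue=[T1] holders={T4}
Step 3: wait(T3) -> count=0 queue=[T1,T3] holders={T4}
Step 4: signal(T4) -> count=0 queue=[T3] holders={T1}
Step 5: signal(T1) -> count=0 queue=[] holders={T3}
Step 6: wait(T2) -> count=0 queue=[T2] holders={T3}
Step 7: signal(T3) -> count=0 queue=[] holders={T2}
Step 8: signal(T2) -> count=1 queue=[] holders={none}
Final holders: {none} -> 0 thread(s)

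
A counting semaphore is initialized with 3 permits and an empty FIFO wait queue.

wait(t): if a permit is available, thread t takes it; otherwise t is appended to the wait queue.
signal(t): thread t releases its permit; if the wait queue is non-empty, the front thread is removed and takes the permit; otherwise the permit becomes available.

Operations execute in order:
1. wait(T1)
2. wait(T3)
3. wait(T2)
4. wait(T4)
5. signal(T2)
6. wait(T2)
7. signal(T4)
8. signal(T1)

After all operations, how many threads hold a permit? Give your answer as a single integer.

Answer: 2

Derivation:
Step 1: wait(T1) -> count=2 queue=[] holders={T1}
Step 2: wait(T3) -> count=1 queue=[] holders={T1,T3}
Step 3: wait(T2) -> count=0 queue=[] holders={T1,T2,T3}
Step 4: wait(T4) -> count=0 queue=[T4] holders={T1,T2,T3}
Step 5: signal(T2) -> count=0 queue=[] holders={T1,T3,T4}
Step 6: wait(T2) -> count=0 queue=[T2] holders={T1,T3,T4}
Step 7: signal(T4) -> count=0 queue=[] holders={T1,T2,T3}
Step 8: signal(T1) -> count=1 queue=[] holders={T2,T3}
Final holders: {T2,T3} -> 2 thread(s)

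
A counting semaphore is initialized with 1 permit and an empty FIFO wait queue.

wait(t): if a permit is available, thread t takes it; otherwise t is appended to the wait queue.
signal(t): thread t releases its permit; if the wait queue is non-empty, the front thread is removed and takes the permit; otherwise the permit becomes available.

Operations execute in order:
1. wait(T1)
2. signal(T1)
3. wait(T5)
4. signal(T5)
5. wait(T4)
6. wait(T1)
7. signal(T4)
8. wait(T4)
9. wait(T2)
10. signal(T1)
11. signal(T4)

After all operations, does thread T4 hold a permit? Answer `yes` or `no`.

Answer: no

Derivation:
Step 1: wait(T1) -> count=0 queue=[] holders={T1}
Step 2: signal(T1) -> count=1 queue=[] holders={none}
Step 3: wait(T5) -> count=0 queue=[] holders={T5}
Step 4: signal(T5) -> count=1 queue=[] holders={none}
Step 5: wait(T4) -> count=0 queue=[] holders={T4}
Step 6: wait(T1) -> count=0 queue=[T1] holders={T4}
Step 7: signal(T4) -> count=0 queue=[] holders={T1}
Step 8: wait(T4) -> count=0 queue=[T4] holders={T1}
Step 9: wait(T2) -> count=0 queue=[T4,T2] holders={T1}
Step 10: signal(T1) -> count=0 queue=[T2] holders={T4}
Step 11: signal(T4) -> count=0 queue=[] holders={T2}
Final holders: {T2} -> T4 not in holders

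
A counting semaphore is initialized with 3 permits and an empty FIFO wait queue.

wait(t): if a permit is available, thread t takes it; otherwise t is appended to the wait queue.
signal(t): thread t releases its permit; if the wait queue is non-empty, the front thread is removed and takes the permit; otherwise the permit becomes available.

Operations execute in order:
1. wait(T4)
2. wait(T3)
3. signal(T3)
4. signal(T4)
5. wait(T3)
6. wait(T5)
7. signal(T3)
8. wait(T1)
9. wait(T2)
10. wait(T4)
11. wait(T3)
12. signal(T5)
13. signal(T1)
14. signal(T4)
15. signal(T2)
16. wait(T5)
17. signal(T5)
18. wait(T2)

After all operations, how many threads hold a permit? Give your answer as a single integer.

Step 1: wait(T4) -> count=2 queue=[] holders={T4}
Step 2: wait(T3) -> count=1 queue=[] holders={T3,T4}
Step 3: signal(T3) -> count=2 queue=[] holders={T4}
Step 4: signal(T4) -> count=3 queue=[] holders={none}
Step 5: wait(T3) -> count=2 queue=[] holders={T3}
Step 6: wait(T5) -> count=1 queue=[] holders={T3,T5}
Step 7: signal(T3) -> count=2 queue=[] holders={T5}
Step 8: wait(T1) -> count=1 queue=[] holders={T1,T5}
Step 9: wait(T2) -> count=0 queue=[] holders={T1,T2,T5}
Step 10: wait(T4) -> count=0 queue=[T4] holders={T1,T2,T5}
Step 11: wait(T3) -> count=0 queue=[T4,T3] holders={T1,T2,T5}
Step 12: signal(T5) -> count=0 queue=[T3] holders={T1,T2,T4}
Step 13: signal(T1) -> count=0 queue=[] holders={T2,T3,T4}
Step 14: signal(T4) -> count=1 queue=[] holders={T2,T3}
Step 15: signal(T2) -> count=2 queue=[] holders={T3}
Step 16: wait(T5) -> count=1 queue=[] holders={T3,T5}
Step 17: signal(T5) -> count=2 queue=[] holders={T3}
Step 18: wait(T2) -> count=1 queue=[] holders={T2,T3}
Final holders: {T2,T3} -> 2 thread(s)

Answer: 2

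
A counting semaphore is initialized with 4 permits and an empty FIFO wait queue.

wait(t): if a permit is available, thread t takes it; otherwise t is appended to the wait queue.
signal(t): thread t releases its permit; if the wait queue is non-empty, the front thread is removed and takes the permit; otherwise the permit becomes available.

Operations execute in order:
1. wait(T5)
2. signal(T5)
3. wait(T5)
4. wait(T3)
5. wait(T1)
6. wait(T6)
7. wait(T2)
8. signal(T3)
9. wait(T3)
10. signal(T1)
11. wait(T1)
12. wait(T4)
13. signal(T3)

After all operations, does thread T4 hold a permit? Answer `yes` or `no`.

Answer: no

Derivation:
Step 1: wait(T5) -> count=3 queue=[] holders={T5}
Step 2: signal(T5) -> count=4 queue=[] holders={none}
Step 3: wait(T5) -> count=3 queue=[] holders={T5}
Step 4: wait(T3) -> count=2 queue=[] holders={T3,T5}
Step 5: wait(T1) -> count=1 queue=[] holders={T1,T3,T5}
Step 6: wait(T6) -> count=0 queue=[] holders={T1,T3,T5,T6}
Step 7: wait(T2) -> count=0 queue=[T2] holders={T1,T3,T5,T6}
Step 8: signal(T3) -> count=0 queue=[] holders={T1,T2,T5,T6}
Step 9: wait(T3) -> count=0 queue=[T3] holders={T1,T2,T5,T6}
Step 10: signal(T1) -> count=0 queue=[] holders={T2,T3,T5,T6}
Step 11: wait(T1) -> count=0 queue=[T1] holders={T2,T3,T5,T6}
Step 12: wait(T4) -> count=0 queue=[T1,T4] holders={T2,T3,T5,T6}
Step 13: signal(T3) -> count=0 queue=[T4] holders={T1,T2,T5,T6}
Final holders: {T1,T2,T5,T6} -> T4 not in holders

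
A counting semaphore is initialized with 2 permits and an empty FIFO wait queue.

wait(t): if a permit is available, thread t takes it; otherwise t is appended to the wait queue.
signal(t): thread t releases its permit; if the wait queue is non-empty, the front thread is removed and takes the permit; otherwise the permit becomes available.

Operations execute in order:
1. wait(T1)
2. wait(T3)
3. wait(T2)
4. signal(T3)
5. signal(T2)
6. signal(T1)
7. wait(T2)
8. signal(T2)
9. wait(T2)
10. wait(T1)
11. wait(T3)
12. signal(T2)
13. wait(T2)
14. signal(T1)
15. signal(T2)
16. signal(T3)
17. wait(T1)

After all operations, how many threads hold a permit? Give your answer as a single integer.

Answer: 1

Derivation:
Step 1: wait(T1) -> count=1 queue=[] holders={T1}
Step 2: wait(T3) -> count=0 queue=[] holders={T1,T3}
Step 3: wait(T2) -> count=0 queue=[T2] holders={T1,T3}
Step 4: signal(T3) -> count=0 queue=[] holders={T1,T2}
Step 5: signal(T2) -> count=1 queue=[] holders={T1}
Step 6: signal(T1) -> count=2 queue=[] holders={none}
Step 7: wait(T2) -> count=1 queue=[] holders={T2}
Step 8: signal(T2) -> count=2 queue=[] holders={none}
Step 9: wait(T2) -> count=1 queue=[] holders={T2}
Step 10: wait(T1) -> count=0 queue=[] holders={T1,T2}
Step 11: wait(T3) -> count=0 queue=[T3] holders={T1,T2}
Step 12: signal(T2) -> count=0 queue=[] holders={T1,T3}
Step 13: wait(T2) -> count=0 queue=[T2] holders={T1,T3}
Step 14: signal(T1) -> count=0 queue=[] holders={T2,T3}
Step 15: signal(T2) -> count=1 queue=[] holders={T3}
Step 16: signal(T3) -> count=2 queue=[] holders={none}
Step 17: wait(T1) -> count=1 queue=[] holders={T1}
Final holders: {T1} -> 1 thread(s)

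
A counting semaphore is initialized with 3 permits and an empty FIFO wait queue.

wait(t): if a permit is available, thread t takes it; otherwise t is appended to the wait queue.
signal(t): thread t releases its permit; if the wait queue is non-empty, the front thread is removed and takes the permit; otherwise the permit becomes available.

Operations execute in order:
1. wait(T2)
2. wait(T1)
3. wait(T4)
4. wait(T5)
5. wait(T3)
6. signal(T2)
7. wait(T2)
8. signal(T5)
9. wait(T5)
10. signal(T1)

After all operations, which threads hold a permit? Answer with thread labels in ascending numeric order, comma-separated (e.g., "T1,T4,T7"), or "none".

Answer: T2,T3,T4

Derivation:
Step 1: wait(T2) -> count=2 queue=[] holders={T2}
Step 2: wait(T1) -> count=1 queue=[] holders={T1,T2}
Step 3: wait(T4) -> count=0 queue=[] holders={T1,T2,T4}
Step 4: wait(T5) -> count=0 queue=[T5] holders={T1,T2,T4}
Step 5: wait(T3) -> count=0 queue=[T5,T3] holders={T1,T2,T4}
Step 6: signal(T2) -> count=0 queue=[T3] holders={T1,T4,T5}
Step 7: wait(T2) -> count=0 queue=[T3,T2] holders={T1,T4,T5}
Step 8: signal(T5) -> count=0 queue=[T2] holders={T1,T3,T4}
Step 9: wait(T5) -> count=0 queue=[T2,T5] holders={T1,T3,T4}
Step 10: signal(T1) -> count=0 queue=[T5] holders={T2,T3,T4}
Final holders: T2,T3,T4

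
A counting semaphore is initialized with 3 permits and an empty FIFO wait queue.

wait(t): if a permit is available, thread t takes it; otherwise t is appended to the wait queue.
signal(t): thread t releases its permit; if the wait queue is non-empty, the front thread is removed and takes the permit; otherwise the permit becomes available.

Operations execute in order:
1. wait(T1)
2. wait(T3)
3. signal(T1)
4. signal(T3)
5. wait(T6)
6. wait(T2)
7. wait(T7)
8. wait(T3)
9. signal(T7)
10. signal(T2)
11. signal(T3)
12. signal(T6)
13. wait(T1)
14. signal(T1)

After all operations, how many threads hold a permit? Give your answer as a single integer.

Step 1: wait(T1) -> count=2 queue=[] holders={T1}
Step 2: wait(T3) -> count=1 queue=[] holders={T1,T3}
Step 3: signal(T1) -> count=2 queue=[] holders={T3}
Step 4: signal(T3) -> count=3 queue=[] holders={none}
Step 5: wait(T6) -> count=2 queue=[] holders={T6}
Step 6: wait(T2) -> count=1 queue=[] holders={T2,T6}
Step 7: wait(T7) -> count=0 queue=[] holders={T2,T6,T7}
Step 8: wait(T3) -> count=0 queue=[T3] holders={T2,T6,T7}
Step 9: signal(T7) -> count=0 queue=[] holders={T2,T3,T6}
Step 10: signal(T2) -> count=1 queue=[] holders={T3,T6}
Step 11: signal(T3) -> count=2 queue=[] holders={T6}
Step 12: signal(T6) -> count=3 queue=[] holders={none}
Step 13: wait(T1) -> count=2 queue=[] holders={T1}
Step 14: signal(T1) -> count=3 queue=[] holders={none}
Final holders: {none} -> 0 thread(s)

Answer: 0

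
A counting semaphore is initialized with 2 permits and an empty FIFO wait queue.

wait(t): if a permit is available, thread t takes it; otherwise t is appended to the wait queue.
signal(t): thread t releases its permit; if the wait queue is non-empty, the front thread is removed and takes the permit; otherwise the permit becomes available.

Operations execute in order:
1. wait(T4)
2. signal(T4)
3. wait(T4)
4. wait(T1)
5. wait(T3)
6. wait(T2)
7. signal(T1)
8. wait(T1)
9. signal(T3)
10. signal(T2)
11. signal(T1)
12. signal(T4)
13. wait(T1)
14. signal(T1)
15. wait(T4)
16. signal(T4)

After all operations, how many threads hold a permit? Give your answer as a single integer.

Answer: 0

Derivation:
Step 1: wait(T4) -> count=1 queue=[] holders={T4}
Step 2: signal(T4) -> count=2 queue=[] holders={none}
Step 3: wait(T4) -> count=1 queue=[] holders={T4}
Step 4: wait(T1) -> count=0 queue=[] holders={T1,T4}
Step 5: wait(T3) -> count=0 queue=[T3] holders={T1,T4}
Step 6: wait(T2) -> count=0 queue=[T3,T2] holders={T1,T4}
Step 7: signal(T1) -> count=0 queue=[T2] holders={T3,T4}
Step 8: wait(T1) -> count=0 queue=[T2,T1] holders={T3,T4}
Step 9: signal(T3) -> count=0 queue=[T1] holders={T2,T4}
Step 10: signal(T2) -> count=0 queue=[] holders={T1,T4}
Step 11: signal(T1) -> count=1 queue=[] holders={T4}
Step 12: signal(T4) -> count=2 queue=[] holders={none}
Step 13: wait(T1) -> count=1 queue=[] holders={T1}
Step 14: signal(T1) -> count=2 queue=[] holders={none}
Step 15: wait(T4) -> count=1 queue=[] holders={T4}
Step 16: signal(T4) -> count=2 queue=[] holders={none}
Final holders: {none} -> 0 thread(s)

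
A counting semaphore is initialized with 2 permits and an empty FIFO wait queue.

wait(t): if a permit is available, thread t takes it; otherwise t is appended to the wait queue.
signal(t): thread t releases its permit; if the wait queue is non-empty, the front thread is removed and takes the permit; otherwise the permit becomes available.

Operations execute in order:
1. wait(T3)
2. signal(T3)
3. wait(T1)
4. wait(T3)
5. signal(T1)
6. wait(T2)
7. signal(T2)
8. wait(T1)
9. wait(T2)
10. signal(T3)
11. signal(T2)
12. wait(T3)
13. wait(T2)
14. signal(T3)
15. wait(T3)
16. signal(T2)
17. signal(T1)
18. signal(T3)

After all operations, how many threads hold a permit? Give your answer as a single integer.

Answer: 0

Derivation:
Step 1: wait(T3) -> count=1 queue=[] holders={T3}
Step 2: signal(T3) -> count=2 queue=[] holders={none}
Step 3: wait(T1) -> count=1 queue=[] holders={T1}
Step 4: wait(T3) -> count=0 queue=[] holders={T1,T3}
Step 5: signal(T1) -> count=1 queue=[] holders={T3}
Step 6: wait(T2) -> count=0 queue=[] holders={T2,T3}
Step 7: signal(T2) -> count=1 queue=[] holders={T3}
Step 8: wait(T1) -> count=0 queue=[] holders={T1,T3}
Step 9: wait(T2) -> count=0 queue=[T2] holders={T1,T3}
Step 10: signal(T3) -> count=0 queue=[] holders={T1,T2}
Step 11: signal(T2) -> count=1 queue=[] holders={T1}
Step 12: wait(T3) -> count=0 queue=[] holders={T1,T3}
Step 13: wait(T2) -> count=0 queue=[T2] holders={T1,T3}
Step 14: signal(T3) -> count=0 queue=[] holders={T1,T2}
Step 15: wait(T3) -> count=0 queue=[T3] holders={T1,T2}
Step 16: signal(T2) -> count=0 queue=[] holders={T1,T3}
Step 17: signal(T1) -> count=1 queue=[] holders={T3}
Step 18: signal(T3) -> count=2 queue=[] holders={none}
Final holders: {none} -> 0 thread(s)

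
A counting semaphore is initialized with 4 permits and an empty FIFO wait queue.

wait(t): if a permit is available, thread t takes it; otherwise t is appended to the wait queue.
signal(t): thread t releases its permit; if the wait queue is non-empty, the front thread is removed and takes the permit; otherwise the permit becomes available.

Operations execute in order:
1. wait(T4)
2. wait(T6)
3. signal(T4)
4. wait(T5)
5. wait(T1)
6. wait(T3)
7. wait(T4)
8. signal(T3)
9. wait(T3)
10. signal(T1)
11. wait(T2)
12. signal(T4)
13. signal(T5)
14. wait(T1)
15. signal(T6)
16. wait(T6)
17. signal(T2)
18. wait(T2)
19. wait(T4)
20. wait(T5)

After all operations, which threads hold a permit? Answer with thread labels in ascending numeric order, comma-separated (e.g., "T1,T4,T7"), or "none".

Step 1: wait(T4) -> count=3 queue=[] holders={T4}
Step 2: wait(T6) -> count=2 queue=[] holders={T4,T6}
Step 3: signal(T4) -> count=3 queue=[] holders={T6}
Step 4: wait(T5) -> count=2 queue=[] holders={T5,T6}
Step 5: wait(T1) -> count=1 queue=[] holders={T1,T5,T6}
Step 6: wait(T3) -> count=0 queue=[] holders={T1,T3,T5,T6}
Step 7: wait(T4) -> count=0 queue=[T4] holders={T1,T3,T5,T6}
Step 8: signal(T3) -> count=0 queue=[] holders={T1,T4,T5,T6}
Step 9: wait(T3) -> count=0 queue=[T3] holders={T1,T4,T5,T6}
Step 10: signal(T1) -> count=0 queue=[] holders={T3,T4,T5,T6}
Step 11: wait(T2) -> count=0 queue=[T2] holders={T3,T4,T5,T6}
Step 12: signal(T4) -> count=0 queue=[] holders={T2,T3,T5,T6}
Step 13: signal(T5) -> count=1 queue=[] holders={T2,T3,T6}
Step 14: wait(T1) -> count=0 queue=[] holders={T1,T2,T3,T6}
Step 15: signal(T6) -> count=1 queue=[] holders={T1,T2,T3}
Step 16: wait(T6) -> count=0 queue=[] holders={T1,T2,T3,T6}
Step 17: signal(T2) -> count=1 queue=[] holders={T1,T3,T6}
Step 18: wait(T2) -> count=0 queue=[] holders={T1,T2,T3,T6}
Step 19: wait(T4) -> count=0 queue=[T4] holders={T1,T2,T3,T6}
Step 20: wait(T5) -> count=0 queue=[T4,T5] holders={T1,T2,T3,T6}
Final holders: T1,T2,T3,T6

Answer: T1,T2,T3,T6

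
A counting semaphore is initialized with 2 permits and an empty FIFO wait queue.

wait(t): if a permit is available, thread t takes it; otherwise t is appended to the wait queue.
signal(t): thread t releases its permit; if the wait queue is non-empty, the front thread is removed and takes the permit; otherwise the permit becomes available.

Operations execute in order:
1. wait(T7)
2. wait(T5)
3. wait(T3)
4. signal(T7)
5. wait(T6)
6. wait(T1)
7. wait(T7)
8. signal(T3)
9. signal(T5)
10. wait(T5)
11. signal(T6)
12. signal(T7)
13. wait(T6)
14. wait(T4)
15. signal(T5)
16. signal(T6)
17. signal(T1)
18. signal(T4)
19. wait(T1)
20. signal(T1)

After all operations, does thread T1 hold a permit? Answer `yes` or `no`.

Step 1: wait(T7) -> count=1 queue=[] holders={T7}
Step 2: wait(T5) -> count=0 queue=[] holders={T5,T7}
Step 3: wait(T3) -> count=0 queue=[T3] holders={T5,T7}
Step 4: signal(T7) -> count=0 queue=[] holders={T3,T5}
Step 5: wait(T6) -> count=0 queue=[T6] holders={T3,T5}
Step 6: wait(T1) -> count=0 queue=[T6,T1] holders={T3,T5}
Step 7: wait(T7) -> count=0 queue=[T6,T1,T7] holders={T3,T5}
Step 8: signal(T3) -> count=0 queue=[T1,T7] holders={T5,T6}
Step 9: signal(T5) -> count=0 queue=[T7] holders={T1,T6}
Step 10: wait(T5) -> count=0 queue=[T7,T5] holders={T1,T6}
Step 11: signal(T6) -> count=0 queue=[T5] holders={T1,T7}
Step 12: signal(T7) -> count=0 queue=[] holders={T1,T5}
Step 13: wait(T6) -> count=0 queue=[T6] holders={T1,T5}
Step 14: wait(T4) -> count=0 queue=[T6,T4] holders={T1,T5}
Step 15: signal(T5) -> count=0 queue=[T4] holders={T1,T6}
Step 16: signal(T6) -> count=0 queue=[] holders={T1,T4}
Step 17: signal(T1) -> count=1 queue=[] holders={T4}
Step 18: signal(T4) -> count=2 queue=[] holders={none}
Step 19: wait(T1) -> count=1 queue=[] holders={T1}
Step 20: signal(T1) -> count=2 queue=[] holders={none}
Final holders: {none} -> T1 not in holders

Answer: no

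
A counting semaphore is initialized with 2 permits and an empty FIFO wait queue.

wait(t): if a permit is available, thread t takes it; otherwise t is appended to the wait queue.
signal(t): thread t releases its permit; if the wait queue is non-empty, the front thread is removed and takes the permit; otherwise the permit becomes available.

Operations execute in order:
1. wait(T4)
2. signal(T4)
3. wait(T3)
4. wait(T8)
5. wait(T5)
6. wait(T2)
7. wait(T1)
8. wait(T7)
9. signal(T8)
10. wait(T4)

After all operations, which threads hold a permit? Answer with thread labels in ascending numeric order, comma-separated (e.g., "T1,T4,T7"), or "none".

Step 1: wait(T4) -> count=1 queue=[] holders={T4}
Step 2: signal(T4) -> count=2 queue=[] holders={none}
Step 3: wait(T3) -> count=1 queue=[] holders={T3}
Step 4: wait(T8) -> count=0 queue=[] holders={T3,T8}
Step 5: wait(T5) -> count=0 queue=[T5] holders={T3,T8}
Step 6: wait(T2) -> count=0 queue=[T5,T2] holders={T3,T8}
Step 7: wait(T1) -> count=0 queue=[T5,T2,T1] holders={T3,T8}
Step 8: wait(T7) -> count=0 queue=[T5,T2,T1,T7] holders={T3,T8}
Step 9: signal(T8) -> count=0 queue=[T2,T1,T7] holders={T3,T5}
Step 10: wait(T4) -> count=0 queue=[T2,T1,T7,T4] holders={T3,T5}
Final holders: T3,T5

Answer: T3,T5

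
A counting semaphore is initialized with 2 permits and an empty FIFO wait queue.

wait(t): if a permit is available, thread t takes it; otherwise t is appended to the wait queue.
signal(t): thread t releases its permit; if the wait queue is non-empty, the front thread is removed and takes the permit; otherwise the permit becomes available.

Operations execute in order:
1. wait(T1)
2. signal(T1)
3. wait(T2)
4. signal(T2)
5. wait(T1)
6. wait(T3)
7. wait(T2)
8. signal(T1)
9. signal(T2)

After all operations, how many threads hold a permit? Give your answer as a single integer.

Answer: 1

Derivation:
Step 1: wait(T1) -> count=1 queue=[] holders={T1}
Step 2: signal(T1) -> count=2 queue=[] holders={none}
Step 3: wait(T2) -> count=1 queue=[] holders={T2}
Step 4: signal(T2) -> count=2 queue=[] holders={none}
Step 5: wait(T1) -> count=1 queue=[] holders={T1}
Step 6: wait(T3) -> count=0 queue=[] holders={T1,T3}
Step 7: wait(T2) -> count=0 queue=[T2] holders={T1,T3}
Step 8: signal(T1) -> count=0 queue=[] holders={T2,T3}
Step 9: signal(T2) -> count=1 queue=[] holders={T3}
Final holders: {T3} -> 1 thread(s)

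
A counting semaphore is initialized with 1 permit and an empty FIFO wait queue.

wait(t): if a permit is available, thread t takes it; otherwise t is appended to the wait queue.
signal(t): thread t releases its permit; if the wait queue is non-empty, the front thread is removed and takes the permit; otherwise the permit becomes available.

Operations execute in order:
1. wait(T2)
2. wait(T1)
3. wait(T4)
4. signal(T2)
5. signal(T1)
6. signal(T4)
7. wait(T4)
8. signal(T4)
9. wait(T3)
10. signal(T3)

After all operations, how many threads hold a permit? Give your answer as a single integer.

Step 1: wait(T2) -> count=0 queue=[] holders={T2}
Step 2: wait(T1) -> count=0 queue=[T1] holders={T2}
Step 3: wait(T4) -> count=0 queue=[T1,T4] holders={T2}
Step 4: signal(T2) -> count=0 queue=[T4] holders={T1}
Step 5: signal(T1) -> count=0 queue=[] holders={T4}
Step 6: signal(T4) -> count=1 queue=[] holders={none}
Step 7: wait(T4) -> count=0 queue=[] holders={T4}
Step 8: signal(T4) -> count=1 queue=[] holders={none}
Step 9: wait(T3) -> count=0 queue=[] holders={T3}
Step 10: signal(T3) -> count=1 queue=[] holders={none}
Final holders: {none} -> 0 thread(s)

Answer: 0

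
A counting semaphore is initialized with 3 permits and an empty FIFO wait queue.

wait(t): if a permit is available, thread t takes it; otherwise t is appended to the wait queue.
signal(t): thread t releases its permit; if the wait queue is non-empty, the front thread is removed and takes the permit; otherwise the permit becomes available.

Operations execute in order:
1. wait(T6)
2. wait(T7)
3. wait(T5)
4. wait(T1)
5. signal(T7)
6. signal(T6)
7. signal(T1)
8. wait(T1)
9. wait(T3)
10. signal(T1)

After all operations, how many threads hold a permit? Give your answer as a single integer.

Step 1: wait(T6) -> count=2 queue=[] holders={T6}
Step 2: wait(T7) -> count=1 queue=[] holders={T6,T7}
Step 3: wait(T5) -> count=0 queue=[] holders={T5,T6,T7}
Step 4: wait(T1) -> count=0 queue=[T1] holders={T5,T6,T7}
Step 5: signal(T7) -> count=0 queue=[] holders={T1,T5,T6}
Step 6: signal(T6) -> count=1 queue=[] holders={T1,T5}
Step 7: signal(T1) -> count=2 queue=[] holders={T5}
Step 8: wait(T1) -> count=1 queue=[] holders={T1,T5}
Step 9: wait(T3) -> count=0 queue=[] holders={T1,T3,T5}
Step 10: signal(T1) -> count=1 queue=[] holders={T3,T5}
Final holders: {T3,T5} -> 2 thread(s)

Answer: 2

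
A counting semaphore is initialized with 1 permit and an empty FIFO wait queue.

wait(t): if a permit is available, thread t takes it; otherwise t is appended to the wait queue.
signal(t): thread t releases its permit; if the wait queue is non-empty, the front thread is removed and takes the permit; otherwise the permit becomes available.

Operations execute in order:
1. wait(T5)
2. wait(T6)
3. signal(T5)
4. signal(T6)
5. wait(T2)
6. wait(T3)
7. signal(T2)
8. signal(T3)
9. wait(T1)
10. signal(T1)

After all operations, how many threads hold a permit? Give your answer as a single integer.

Answer: 0

Derivation:
Step 1: wait(T5) -> count=0 queue=[] holders={T5}
Step 2: wait(T6) -> count=0 queue=[T6] holders={T5}
Step 3: signal(T5) -> count=0 queue=[] holders={T6}
Step 4: signal(T6) -> count=1 queue=[] holders={none}
Step 5: wait(T2) -> count=0 queue=[] holders={T2}
Step 6: wait(T3) -> count=0 queue=[T3] holders={T2}
Step 7: signal(T2) -> count=0 queue=[] holders={T3}
Step 8: signal(T3) -> count=1 queue=[] holders={none}
Step 9: wait(T1) -> count=0 queue=[] holders={T1}
Step 10: signal(T1) -> count=1 queue=[] holders={none}
Final holders: {none} -> 0 thread(s)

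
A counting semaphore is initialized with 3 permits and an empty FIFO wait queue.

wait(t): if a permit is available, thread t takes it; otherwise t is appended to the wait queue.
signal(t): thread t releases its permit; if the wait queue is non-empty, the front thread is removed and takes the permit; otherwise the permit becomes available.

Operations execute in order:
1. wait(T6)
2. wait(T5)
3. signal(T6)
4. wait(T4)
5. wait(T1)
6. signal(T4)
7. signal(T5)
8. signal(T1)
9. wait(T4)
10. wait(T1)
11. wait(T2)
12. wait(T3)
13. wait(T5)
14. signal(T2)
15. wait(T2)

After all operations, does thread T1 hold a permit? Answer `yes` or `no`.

Answer: yes

Derivation:
Step 1: wait(T6) -> count=2 queue=[] holders={T6}
Step 2: wait(T5) -> count=1 queue=[] holders={T5,T6}
Step 3: signal(T6) -> count=2 queue=[] holders={T5}
Step 4: wait(T4) -> count=1 queue=[] holders={T4,T5}
Step 5: wait(T1) -> count=0 queue=[] holders={T1,T4,T5}
Step 6: signal(T4) -> count=1 queue=[] holders={T1,T5}
Step 7: signal(T5) -> count=2 queue=[] holders={T1}
Step 8: signal(T1) -> count=3 queue=[] holders={none}
Step 9: wait(T4) -> count=2 queue=[] holders={T4}
Step 10: wait(T1) -> count=1 queue=[] holders={T1,T4}
Step 11: wait(T2) -> count=0 queue=[] holders={T1,T2,T4}
Step 12: wait(T3) -> count=0 queue=[T3] holders={T1,T2,T4}
Step 13: wait(T5) -> count=0 queue=[T3,T5] holders={T1,T2,T4}
Step 14: signal(T2) -> count=0 queue=[T5] holders={T1,T3,T4}
Step 15: wait(T2) -> count=0 queue=[T5,T2] holders={T1,T3,T4}
Final holders: {T1,T3,T4} -> T1 in holders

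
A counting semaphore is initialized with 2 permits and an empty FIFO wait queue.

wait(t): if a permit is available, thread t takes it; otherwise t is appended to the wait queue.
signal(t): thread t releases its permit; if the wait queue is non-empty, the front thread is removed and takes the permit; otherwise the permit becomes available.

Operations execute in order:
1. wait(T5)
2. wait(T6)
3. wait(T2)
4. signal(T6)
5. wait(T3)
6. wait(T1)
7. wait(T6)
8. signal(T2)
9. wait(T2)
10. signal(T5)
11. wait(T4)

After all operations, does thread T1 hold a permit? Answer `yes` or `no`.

Answer: yes

Derivation:
Step 1: wait(T5) -> count=1 queue=[] holders={T5}
Step 2: wait(T6) -> count=0 queue=[] holders={T5,T6}
Step 3: wait(T2) -> count=0 queue=[T2] holders={T5,T6}
Step 4: signal(T6) -> count=0 queue=[] holders={T2,T5}
Step 5: wait(T3) -> count=0 queue=[T3] holders={T2,T5}
Step 6: wait(T1) -> count=0 queue=[T3,T1] holders={T2,T5}
Step 7: wait(T6) -> count=0 queue=[T3,T1,T6] holders={T2,T5}
Step 8: signal(T2) -> count=0 queue=[T1,T6] holders={T3,T5}
Step 9: wait(T2) -> count=0 queue=[T1,T6,T2] holders={T3,T5}
Step 10: signal(T5) -> count=0 queue=[T6,T2] holders={T1,T3}
Step 11: wait(T4) -> count=0 queue=[T6,T2,T4] holders={T1,T3}
Final holders: {T1,T3} -> T1 in holders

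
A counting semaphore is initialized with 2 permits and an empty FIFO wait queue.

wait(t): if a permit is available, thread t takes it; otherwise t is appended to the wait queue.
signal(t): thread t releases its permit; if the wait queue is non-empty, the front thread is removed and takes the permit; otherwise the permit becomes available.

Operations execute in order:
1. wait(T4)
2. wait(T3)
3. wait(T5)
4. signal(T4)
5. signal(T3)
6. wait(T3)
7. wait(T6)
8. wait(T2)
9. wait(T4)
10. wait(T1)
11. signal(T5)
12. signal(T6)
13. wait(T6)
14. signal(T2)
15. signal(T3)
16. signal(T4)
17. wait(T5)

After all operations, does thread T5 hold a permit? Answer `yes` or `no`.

Answer: no

Derivation:
Step 1: wait(T4) -> count=1 queue=[] holders={T4}
Step 2: wait(T3) -> count=0 queue=[] holders={T3,T4}
Step 3: wait(T5) -> count=0 queue=[T5] holders={T3,T4}
Step 4: signal(T4) -> count=0 queue=[] holders={T3,T5}
Step 5: signal(T3) -> count=1 queue=[] holders={T5}
Step 6: wait(T3) -> count=0 queue=[] holders={T3,T5}
Step 7: wait(T6) -> count=0 queue=[T6] holders={T3,T5}
Step 8: wait(T2) -> count=0 queue=[T6,T2] holders={T3,T5}
Step 9: wait(T4) -> count=0 queue=[T6,T2,T4] holders={T3,T5}
Step 10: wait(T1) -> count=0 queue=[T6,T2,T4,T1] holders={T3,T5}
Step 11: signal(T5) -> count=0 queue=[T2,T4,T1] holders={T3,T6}
Step 12: signal(T6) -> count=0 queue=[T4,T1] holders={T2,T3}
Step 13: wait(T6) -> count=0 queue=[T4,T1,T6] holders={T2,T3}
Step 14: signal(T2) -> count=0 queue=[T1,T6] holders={T3,T4}
Step 15: signal(T3) -> count=0 queue=[T6] holders={T1,T4}
Step 16: signal(T4) -> count=0 queue=[] holders={T1,T6}
Step 17: wait(T5) -> count=0 queue=[T5] holders={T1,T6}
Final holders: {T1,T6} -> T5 not in holders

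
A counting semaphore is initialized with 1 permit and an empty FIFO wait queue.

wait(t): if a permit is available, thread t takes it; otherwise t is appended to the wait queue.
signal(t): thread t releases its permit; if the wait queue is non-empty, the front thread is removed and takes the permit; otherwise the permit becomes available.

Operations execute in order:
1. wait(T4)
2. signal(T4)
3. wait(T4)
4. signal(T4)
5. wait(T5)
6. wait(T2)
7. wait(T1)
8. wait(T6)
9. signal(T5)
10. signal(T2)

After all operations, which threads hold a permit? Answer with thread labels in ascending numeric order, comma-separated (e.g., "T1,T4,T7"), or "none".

Step 1: wait(T4) -> count=0 queue=[] holders={T4}
Step 2: signal(T4) -> count=1 queue=[] holders={none}
Step 3: wait(T4) -> count=0 queue=[] holders={T4}
Step 4: signal(T4) -> count=1 queue=[] holders={none}
Step 5: wait(T5) -> count=0 queue=[] holders={T5}
Step 6: wait(T2) -> count=0 queue=[T2] holders={T5}
Step 7: wait(T1) -> count=0 queue=[T2,T1] holders={T5}
Step 8: wait(T6) -> count=0 queue=[T2,T1,T6] holders={T5}
Step 9: signal(T5) -> count=0 queue=[T1,T6] holders={T2}
Step 10: signal(T2) -> count=0 queue=[T6] holders={T1}
Final holders: T1

Answer: T1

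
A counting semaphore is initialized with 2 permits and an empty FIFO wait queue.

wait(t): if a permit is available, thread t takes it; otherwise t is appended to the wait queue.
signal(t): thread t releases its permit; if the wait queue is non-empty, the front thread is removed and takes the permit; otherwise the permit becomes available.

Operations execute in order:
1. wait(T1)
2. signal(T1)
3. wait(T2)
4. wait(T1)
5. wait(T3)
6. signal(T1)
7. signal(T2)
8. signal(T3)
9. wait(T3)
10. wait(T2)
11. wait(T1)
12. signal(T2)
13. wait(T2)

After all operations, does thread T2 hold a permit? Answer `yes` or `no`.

Step 1: wait(T1) -> count=1 queue=[] holders={T1}
Step 2: signal(T1) -> count=2 queue=[] holders={none}
Step 3: wait(T2) -> count=1 queue=[] holders={T2}
Step 4: wait(T1) -> count=0 queue=[] holders={T1,T2}
Step 5: wait(T3) -> count=0 queue=[T3] holders={T1,T2}
Step 6: signal(T1) -> count=0 queue=[] holders={T2,T3}
Step 7: signal(T2) -> count=1 queue=[] holders={T3}
Step 8: signal(T3) -> count=2 queue=[] holders={none}
Step 9: wait(T3) -> count=1 queue=[] holders={T3}
Step 10: wait(T2) -> count=0 queue=[] holders={T2,T3}
Step 11: wait(T1) -> count=0 queue=[T1] holders={T2,T3}
Step 12: signal(T2) -> count=0 queue=[] holders={T1,T3}
Step 13: wait(T2) -> count=0 queue=[T2] holders={T1,T3}
Final holders: {T1,T3} -> T2 not in holders

Answer: no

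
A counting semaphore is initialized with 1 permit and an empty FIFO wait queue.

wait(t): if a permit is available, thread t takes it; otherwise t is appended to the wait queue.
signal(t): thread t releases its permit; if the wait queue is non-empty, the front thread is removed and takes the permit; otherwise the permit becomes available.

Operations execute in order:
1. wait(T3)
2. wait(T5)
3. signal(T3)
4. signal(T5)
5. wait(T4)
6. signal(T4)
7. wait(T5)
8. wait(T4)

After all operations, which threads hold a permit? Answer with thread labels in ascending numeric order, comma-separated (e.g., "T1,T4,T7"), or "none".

Step 1: wait(T3) -> count=0 queue=[] holders={T3}
Step 2: wait(T5) -> count=0 queue=[T5] holders={T3}
Step 3: signal(T3) -> count=0 queue=[] holders={T5}
Step 4: signal(T5) -> count=1 queue=[] holders={none}
Step 5: wait(T4) -> count=0 queue=[] holders={T4}
Step 6: signal(T4) -> count=1 queue=[] holders={none}
Step 7: wait(T5) -> count=0 queue=[] holders={T5}
Step 8: wait(T4) -> count=0 queue=[T4] holders={T5}
Final holders: T5

Answer: T5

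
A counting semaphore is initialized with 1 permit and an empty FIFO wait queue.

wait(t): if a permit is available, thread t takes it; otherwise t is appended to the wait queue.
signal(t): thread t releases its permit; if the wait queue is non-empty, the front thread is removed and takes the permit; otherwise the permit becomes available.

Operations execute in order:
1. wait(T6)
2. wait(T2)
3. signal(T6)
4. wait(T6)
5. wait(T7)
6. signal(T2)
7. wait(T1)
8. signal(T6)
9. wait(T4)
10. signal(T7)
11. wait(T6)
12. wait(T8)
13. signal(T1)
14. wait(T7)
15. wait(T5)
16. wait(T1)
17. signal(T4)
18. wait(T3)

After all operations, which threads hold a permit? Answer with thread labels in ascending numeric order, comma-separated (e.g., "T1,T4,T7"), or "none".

Step 1: wait(T6) -> count=0 queue=[] holders={T6}
Step 2: wait(T2) -> count=0 queue=[T2] holders={T6}
Step 3: signal(T6) -> count=0 queue=[] holders={T2}
Step 4: wait(T6) -> count=0 queue=[T6] holders={T2}
Step 5: wait(T7) -> count=0 queue=[T6,T7] holders={T2}
Step 6: signal(T2) -> count=0 queue=[T7] holders={T6}
Step 7: wait(T1) -> count=0 queue=[T7,T1] holders={T6}
Step 8: signal(T6) -> count=0 queue=[T1] holders={T7}
Step 9: wait(T4) -> count=0 queue=[T1,T4] holders={T7}
Step 10: signal(T7) -> count=0 queue=[T4] holders={T1}
Step 11: wait(T6) -> count=0 queue=[T4,T6] holders={T1}
Step 12: wait(T8) -> count=0 queue=[T4,T6,T8] holders={T1}
Step 13: signal(T1) -> count=0 queue=[T6,T8] holders={T4}
Step 14: wait(T7) -> count=0 queue=[T6,T8,T7] holders={T4}
Step 15: wait(T5) -> count=0 queue=[T6,T8,T7,T5] holders={T4}
Step 16: wait(T1) -> count=0 queue=[T6,T8,T7,T5,T1] holders={T4}
Step 17: signal(T4) -> count=0 queue=[T8,T7,T5,T1] holders={T6}
Step 18: wait(T3) -> count=0 queue=[T8,T7,T5,T1,T3] holders={T6}
Final holders: T6

Answer: T6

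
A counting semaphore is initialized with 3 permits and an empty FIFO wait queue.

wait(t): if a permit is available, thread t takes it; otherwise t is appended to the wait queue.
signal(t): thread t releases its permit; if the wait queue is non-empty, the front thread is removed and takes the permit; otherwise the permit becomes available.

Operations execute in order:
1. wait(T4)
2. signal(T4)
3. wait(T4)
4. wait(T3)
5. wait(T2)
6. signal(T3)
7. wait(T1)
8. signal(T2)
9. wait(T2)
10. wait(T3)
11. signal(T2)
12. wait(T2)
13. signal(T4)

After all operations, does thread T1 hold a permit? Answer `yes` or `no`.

Answer: yes

Derivation:
Step 1: wait(T4) -> count=2 queue=[] holders={T4}
Step 2: signal(T4) -> count=3 queue=[] holders={none}
Step 3: wait(T4) -> count=2 queue=[] holders={T4}
Step 4: wait(T3) -> count=1 queue=[] holders={T3,T4}
Step 5: wait(T2) -> count=0 queue=[] holders={T2,T3,T4}
Step 6: signal(T3) -> count=1 queue=[] holders={T2,T4}
Step 7: wait(T1) -> count=0 queue=[] holders={T1,T2,T4}
Step 8: signal(T2) -> count=1 queue=[] holders={T1,T4}
Step 9: wait(T2) -> count=0 queue=[] holders={T1,T2,T4}
Step 10: wait(T3) -> count=0 queue=[T3] holders={T1,T2,T4}
Step 11: signal(T2) -> count=0 queue=[] holders={T1,T3,T4}
Step 12: wait(T2) -> count=0 queue=[T2] holders={T1,T3,T4}
Step 13: signal(T4) -> count=0 queue=[] holders={T1,T2,T3}
Final holders: {T1,T2,T3} -> T1 in holders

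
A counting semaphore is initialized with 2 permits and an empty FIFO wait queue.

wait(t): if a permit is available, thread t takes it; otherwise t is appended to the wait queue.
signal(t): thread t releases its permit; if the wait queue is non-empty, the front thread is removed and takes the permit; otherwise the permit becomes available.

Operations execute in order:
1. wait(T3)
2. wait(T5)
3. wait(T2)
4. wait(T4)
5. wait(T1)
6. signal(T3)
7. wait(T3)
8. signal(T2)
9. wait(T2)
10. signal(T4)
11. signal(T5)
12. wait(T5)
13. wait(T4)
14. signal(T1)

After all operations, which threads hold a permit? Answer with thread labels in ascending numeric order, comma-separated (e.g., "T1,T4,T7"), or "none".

Answer: T2,T3

Derivation:
Step 1: wait(T3) -> count=1 queue=[] holders={T3}
Step 2: wait(T5) -> count=0 queue=[] holders={T3,T5}
Step 3: wait(T2) -> count=0 queue=[T2] holders={T3,T5}
Step 4: wait(T4) -> count=0 queue=[T2,T4] holders={T3,T5}
Step 5: wait(T1) -> count=0 queue=[T2,T4,T1] holders={T3,T5}
Step 6: signal(T3) -> count=0 queue=[T4,T1] holders={T2,T5}
Step 7: wait(T3) -> count=0 queue=[T4,T1,T3] holders={T2,T5}
Step 8: signal(T2) -> count=0 queue=[T1,T3] holders={T4,T5}
Step 9: wait(T2) -> count=0 queue=[T1,T3,T2] holders={T4,T5}
Step 10: signal(T4) -> count=0 queue=[T3,T2] holders={T1,T5}
Step 11: signal(T5) -> count=0 queue=[T2] holders={T1,T3}
Step 12: wait(T5) -> count=0 queue=[T2,T5] holders={T1,T3}
Step 13: wait(T4) -> count=0 queue=[T2,T5,T4] holders={T1,T3}
Step 14: signal(T1) -> count=0 queue=[T5,T4] holders={T2,T3}
Final holders: T2,T3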